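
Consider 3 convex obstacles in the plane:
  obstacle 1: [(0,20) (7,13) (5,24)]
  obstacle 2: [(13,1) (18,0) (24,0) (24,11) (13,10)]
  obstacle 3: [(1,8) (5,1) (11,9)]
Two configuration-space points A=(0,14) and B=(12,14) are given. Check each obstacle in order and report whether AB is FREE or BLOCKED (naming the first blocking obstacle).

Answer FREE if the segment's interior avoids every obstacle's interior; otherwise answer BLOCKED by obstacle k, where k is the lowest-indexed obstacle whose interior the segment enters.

Obstacle 1 [(0,20) (7,13) (5,24)]:
  edge (0,20)–(7,13): crosses AB
  edge (7,13)–(5,24): crosses AB
  edge (5,24)–(0,20): clear
  → BLOCKED
Obstacle 2 [(13,1) (18,0) (24,0) (24,11) (13,10)]:
  edge (13,1)–(18,0): clear
  edge (18,0)–(24,0): clear
  edge (24,0)–(24,11): clear
  edge (24,11)–(13,10): clear
  edge (13,10)–(13,1): clear
  midpoint (6,14) outside
  → clear
Obstacle 3 [(1,8) (5,1) (11,9)]:
  edge (1,8)–(5,1): clear
  edge (5,1)–(11,9): clear
  edge (11,9)–(1,8): clear
  midpoint (6,14) outside
  → clear

BLOCKED by obstacle 1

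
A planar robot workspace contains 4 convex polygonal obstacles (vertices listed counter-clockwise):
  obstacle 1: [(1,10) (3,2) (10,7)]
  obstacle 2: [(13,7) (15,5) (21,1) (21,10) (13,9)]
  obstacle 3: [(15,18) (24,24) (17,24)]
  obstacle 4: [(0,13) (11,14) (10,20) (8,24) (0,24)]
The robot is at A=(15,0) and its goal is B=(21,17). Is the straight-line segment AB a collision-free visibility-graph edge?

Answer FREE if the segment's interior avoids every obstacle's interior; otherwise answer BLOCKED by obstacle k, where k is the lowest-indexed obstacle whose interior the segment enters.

BLOCKED by obstacle 2

Obstacle 1 [(1,10) (3,2) (10,7)]:
  edge (1,10)–(3,2): clear
  edge (3,2)–(10,7): clear
  edge (10,7)–(1,10): clear
  midpoint (18,17/2) outside
  → clear
Obstacle 2 [(13,7) (15,5) (21,1) (21,10) (13,9)]:
  edge (13,7)–(15,5): clear
  edge (15,5)–(21,1): crosses AB
  edge (21,1)–(21,10): clear
  edge (21,10)–(13,9): crosses AB
  edge (13,9)–(13,7): clear
  → BLOCKED
Obstacle 3 [(15,18) (24,24) (17,24)]:
  edge (15,18)–(24,24): clear
  edge (24,24)–(17,24): clear
  edge (17,24)–(15,18): clear
  midpoint (18,17/2) outside
  → clear
Obstacle 4 [(0,13) (11,14) (10,20) (8,24) (0,24)]:
  edge (0,13)–(11,14): clear
  edge (11,14)–(10,20): clear
  edge (10,20)–(8,24): clear
  edge (8,24)–(0,24): clear
  edge (0,24)–(0,13): clear
  midpoint (18,17/2) outside
  → clear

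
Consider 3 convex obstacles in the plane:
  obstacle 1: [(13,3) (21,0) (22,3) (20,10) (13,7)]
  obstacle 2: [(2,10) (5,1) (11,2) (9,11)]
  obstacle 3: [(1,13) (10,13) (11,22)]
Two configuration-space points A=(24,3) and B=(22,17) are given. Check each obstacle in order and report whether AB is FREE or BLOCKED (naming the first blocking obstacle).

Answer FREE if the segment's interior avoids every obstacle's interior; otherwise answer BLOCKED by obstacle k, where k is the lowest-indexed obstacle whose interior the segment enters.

Obstacle 1 [(13,3) (21,0) (22,3) (20,10) (13,7)]:
  edge (13,3)–(21,0): clear
  edge (21,0)–(22,3): clear
  edge (22,3)–(20,10): clear
  edge (20,10)–(13,7): clear
  edge (13,7)–(13,3): clear
  midpoint (23,10) outside
  → clear
Obstacle 2 [(2,10) (5,1) (11,2) (9,11)]:
  edge (2,10)–(5,1): clear
  edge (5,1)–(11,2): clear
  edge (11,2)–(9,11): clear
  edge (9,11)–(2,10): clear
  midpoint (23,10) outside
  → clear
Obstacle 3 [(1,13) (10,13) (11,22)]:
  edge (1,13)–(10,13): clear
  edge (10,13)–(11,22): clear
  edge (11,22)–(1,13): clear
  midpoint (23,10) outside
  → clear

FREE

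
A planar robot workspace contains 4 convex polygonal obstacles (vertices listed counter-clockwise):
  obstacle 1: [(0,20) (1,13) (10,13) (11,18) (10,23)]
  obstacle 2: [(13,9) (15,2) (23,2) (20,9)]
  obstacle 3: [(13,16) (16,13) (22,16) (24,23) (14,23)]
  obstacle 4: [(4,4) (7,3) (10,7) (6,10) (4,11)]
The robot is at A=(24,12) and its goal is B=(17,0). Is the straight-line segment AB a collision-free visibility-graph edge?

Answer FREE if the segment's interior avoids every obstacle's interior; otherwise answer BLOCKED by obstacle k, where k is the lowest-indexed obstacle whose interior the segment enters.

BLOCKED by obstacle 2

Obstacle 1 [(0,20) (1,13) (10,13) (11,18) (10,23)]:
  edge (0,20)–(1,13): clear
  edge (1,13)–(10,13): clear
  edge (10,13)–(11,18): clear
  edge (11,18)–(10,23): clear
  edge (10,23)–(0,20): clear
  midpoint (41/2,6) outside
  → clear
Obstacle 2 [(13,9) (15,2) (23,2) (20,9)]:
  edge (13,9)–(15,2): clear
  edge (15,2)–(23,2): crosses AB
  edge (23,2)–(20,9): crosses AB
  edge (20,9)–(13,9): clear
  → BLOCKED
Obstacle 3 [(13,16) (16,13) (22,16) (24,23) (14,23)]:
  edge (13,16)–(16,13): clear
  edge (16,13)–(22,16): clear
  edge (22,16)–(24,23): clear
  edge (24,23)–(14,23): clear
  edge (14,23)–(13,16): clear
  midpoint (41/2,6) outside
  → clear
Obstacle 4 [(4,4) (7,3) (10,7) (6,10) (4,11)]:
  edge (4,4)–(7,3): clear
  edge (7,3)–(10,7): clear
  edge (10,7)–(6,10): clear
  edge (6,10)–(4,11): clear
  edge (4,11)–(4,4): clear
  midpoint (41/2,6) outside
  → clear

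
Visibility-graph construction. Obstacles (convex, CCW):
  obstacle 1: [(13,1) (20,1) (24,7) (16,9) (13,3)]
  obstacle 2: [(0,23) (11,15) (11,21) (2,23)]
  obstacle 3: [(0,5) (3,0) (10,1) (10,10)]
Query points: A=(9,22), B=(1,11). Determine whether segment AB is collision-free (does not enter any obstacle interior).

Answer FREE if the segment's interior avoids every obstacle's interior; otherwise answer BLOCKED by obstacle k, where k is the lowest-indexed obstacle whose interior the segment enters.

Obstacle 1 [(13,1) (20,1) (24,7) (16,9) (13,3)]:
  edge (13,1)–(20,1): clear
  edge (20,1)–(24,7): clear
  edge (24,7)–(16,9): clear
  edge (16,9)–(13,3): clear
  edge (13,3)–(13,1): clear
  midpoint (5,33/2) outside
  → clear
Obstacle 2 [(0,23) (11,15) (11,21) (2,23)]:
  edge (0,23)–(11,15): crosses AB
  edge (11,15)–(11,21): clear
  edge (11,21)–(2,23): crosses AB
  edge (2,23)–(0,23): clear
  → BLOCKED
Obstacle 3 [(0,5) (3,0) (10,1) (10,10)]:
  edge (0,5)–(3,0): clear
  edge (3,0)–(10,1): clear
  edge (10,1)–(10,10): clear
  edge (10,10)–(0,5): clear
  midpoint (5,33/2) outside
  → clear

BLOCKED by obstacle 2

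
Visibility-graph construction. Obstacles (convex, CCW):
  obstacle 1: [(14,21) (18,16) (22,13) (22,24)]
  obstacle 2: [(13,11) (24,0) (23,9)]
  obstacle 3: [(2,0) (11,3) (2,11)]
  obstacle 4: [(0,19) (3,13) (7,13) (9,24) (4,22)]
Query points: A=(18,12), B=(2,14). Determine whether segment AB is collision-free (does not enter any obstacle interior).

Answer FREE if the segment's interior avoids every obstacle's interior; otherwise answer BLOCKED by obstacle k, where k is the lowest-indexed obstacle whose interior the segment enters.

Obstacle 1 [(14,21) (18,16) (22,13) (22,24)]:
  edge (14,21)–(18,16): clear
  edge (18,16)–(22,13): clear
  edge (22,13)–(22,24): clear
  edge (22,24)–(14,21): clear
  midpoint (10,13) outside
  → clear
Obstacle 2 [(13,11) (24,0) (23,9)]:
  edge (13,11)–(24,0): clear
  edge (24,0)–(23,9): clear
  edge (23,9)–(13,11): clear
  midpoint (10,13) outside
  → clear
Obstacle 3 [(2,0) (11,3) (2,11)]:
  edge (2,0)–(11,3): clear
  edge (11,3)–(2,11): clear
  edge (2,11)–(2,0): clear
  midpoint (10,13) outside
  → clear
Obstacle 4 [(0,19) (3,13) (7,13) (9,24) (4,22)]:
  edge (0,19)–(3,13): crosses AB
  edge (3,13)–(7,13): clear
  edge (7,13)–(9,24): crosses AB
  edge (9,24)–(4,22): clear
  edge (4,22)–(0,19): clear
  → BLOCKED

BLOCKED by obstacle 4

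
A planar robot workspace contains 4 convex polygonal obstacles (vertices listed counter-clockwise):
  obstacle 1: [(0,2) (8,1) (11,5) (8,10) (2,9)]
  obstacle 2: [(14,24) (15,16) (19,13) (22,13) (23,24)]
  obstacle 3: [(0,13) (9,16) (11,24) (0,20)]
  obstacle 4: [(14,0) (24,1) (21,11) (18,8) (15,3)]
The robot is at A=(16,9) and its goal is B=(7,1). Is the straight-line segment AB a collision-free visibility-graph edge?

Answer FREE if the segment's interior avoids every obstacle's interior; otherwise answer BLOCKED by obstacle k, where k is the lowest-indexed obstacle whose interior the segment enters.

BLOCKED by obstacle 1

Obstacle 1 [(0,2) (8,1) (11,5) (8,10) (2,9)]:
  edge (0,2)–(8,1): crosses AB
  edge (8,1)–(11,5): crosses AB
  edge (11,5)–(8,10): clear
  edge (8,10)–(2,9): clear
  edge (2,9)–(0,2): clear
  → BLOCKED
Obstacle 2 [(14,24) (15,16) (19,13) (22,13) (23,24)]:
  edge (14,24)–(15,16): clear
  edge (15,16)–(19,13): clear
  edge (19,13)–(22,13): clear
  edge (22,13)–(23,24): clear
  edge (23,24)–(14,24): clear
  midpoint (23/2,5) outside
  → clear
Obstacle 3 [(0,13) (9,16) (11,24) (0,20)]:
  edge (0,13)–(9,16): clear
  edge (9,16)–(11,24): clear
  edge (11,24)–(0,20): clear
  edge (0,20)–(0,13): clear
  midpoint (23/2,5) outside
  → clear
Obstacle 4 [(14,0) (24,1) (21,11) (18,8) (15,3)]:
  edge (14,0)–(24,1): clear
  edge (24,1)–(21,11): clear
  edge (21,11)–(18,8): clear
  edge (18,8)–(15,3): clear
  edge (15,3)–(14,0): clear
  midpoint (23/2,5) outside
  → clear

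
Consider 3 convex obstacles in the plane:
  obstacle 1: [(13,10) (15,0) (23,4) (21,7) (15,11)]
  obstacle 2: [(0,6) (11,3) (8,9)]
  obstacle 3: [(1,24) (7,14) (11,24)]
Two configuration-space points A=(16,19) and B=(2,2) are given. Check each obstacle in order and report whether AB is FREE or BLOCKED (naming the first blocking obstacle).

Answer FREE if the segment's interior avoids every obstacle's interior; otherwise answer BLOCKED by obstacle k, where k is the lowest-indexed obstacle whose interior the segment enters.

Obstacle 1 [(13,10) (15,0) (23,4) (21,7) (15,11)]:
  edge (13,10)–(15,0): clear
  edge (15,0)–(23,4): clear
  edge (23,4)–(21,7): clear
  edge (21,7)–(15,11): clear
  edge (15,11)–(13,10): clear
  midpoint (9,21/2) outside
  → clear
Obstacle 2 [(0,6) (11,3) (8,9)]:
  edge (0,6)–(11,3): crosses AB
  edge (11,3)–(8,9): clear
  edge (8,9)–(0,6): crosses AB
  → BLOCKED
Obstacle 3 [(1,24) (7,14) (11,24)]:
  edge (1,24)–(7,14): clear
  edge (7,14)–(11,24): clear
  edge (11,24)–(1,24): clear
  midpoint (9,21/2) outside
  → clear

BLOCKED by obstacle 2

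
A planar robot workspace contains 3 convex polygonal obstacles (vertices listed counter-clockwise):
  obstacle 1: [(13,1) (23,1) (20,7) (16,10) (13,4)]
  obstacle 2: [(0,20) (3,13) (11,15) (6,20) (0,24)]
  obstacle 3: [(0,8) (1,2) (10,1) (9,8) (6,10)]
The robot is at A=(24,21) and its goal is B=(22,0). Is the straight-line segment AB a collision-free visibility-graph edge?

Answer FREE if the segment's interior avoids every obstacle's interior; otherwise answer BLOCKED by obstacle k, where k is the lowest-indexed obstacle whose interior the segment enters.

BLOCKED by obstacle 1

Obstacle 1 [(13,1) (23,1) (20,7) (16,10) (13,4)]:
  edge (13,1)–(23,1): crosses AB
  edge (23,1)–(20,7): crosses AB
  edge (20,7)–(16,10): clear
  edge (16,10)–(13,4): clear
  edge (13,4)–(13,1): clear
  → BLOCKED
Obstacle 2 [(0,20) (3,13) (11,15) (6,20) (0,24)]:
  edge (0,20)–(3,13): clear
  edge (3,13)–(11,15): clear
  edge (11,15)–(6,20): clear
  edge (6,20)–(0,24): clear
  edge (0,24)–(0,20): clear
  midpoint (23,21/2) outside
  → clear
Obstacle 3 [(0,8) (1,2) (10,1) (9,8) (6,10)]:
  edge (0,8)–(1,2): clear
  edge (1,2)–(10,1): clear
  edge (10,1)–(9,8): clear
  edge (9,8)–(6,10): clear
  edge (6,10)–(0,8): clear
  midpoint (23,21/2) outside
  → clear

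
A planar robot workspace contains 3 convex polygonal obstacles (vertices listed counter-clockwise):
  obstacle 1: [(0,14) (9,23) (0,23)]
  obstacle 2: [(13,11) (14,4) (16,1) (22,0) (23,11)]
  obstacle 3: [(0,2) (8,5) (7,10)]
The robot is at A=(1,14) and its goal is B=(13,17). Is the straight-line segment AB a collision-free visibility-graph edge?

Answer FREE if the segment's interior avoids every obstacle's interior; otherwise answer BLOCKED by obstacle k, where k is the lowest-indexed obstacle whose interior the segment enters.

Obstacle 1 [(0,14) (9,23) (0,23)]:
  edge (0,14)–(9,23): clear
  edge (9,23)–(0,23): clear
  edge (0,23)–(0,14): clear
  midpoint (7,31/2) outside
  → clear
Obstacle 2 [(13,11) (14,4) (16,1) (22,0) (23,11)]:
  edge (13,11)–(14,4): clear
  edge (14,4)–(16,1): clear
  edge (16,1)–(22,0): clear
  edge (22,0)–(23,11): clear
  edge (23,11)–(13,11): clear
  midpoint (7,31/2) outside
  → clear
Obstacle 3 [(0,2) (8,5) (7,10)]:
  edge (0,2)–(8,5): clear
  edge (8,5)–(7,10): clear
  edge (7,10)–(0,2): clear
  midpoint (7,31/2) outside
  → clear

FREE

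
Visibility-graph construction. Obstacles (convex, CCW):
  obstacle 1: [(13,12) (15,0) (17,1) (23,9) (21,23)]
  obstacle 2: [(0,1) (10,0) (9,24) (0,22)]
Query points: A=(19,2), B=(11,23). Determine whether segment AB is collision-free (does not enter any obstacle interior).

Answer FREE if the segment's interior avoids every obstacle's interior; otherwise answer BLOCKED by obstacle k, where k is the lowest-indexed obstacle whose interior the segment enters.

Obstacle 1 [(13,12) (15,0) (17,1) (23,9) (21,23)]:
  edge (13,12)–(15,0): clear
  edge (15,0)–(17,1): clear
  edge (17,1)–(23,9): crosses AB
  edge (23,9)–(21,23): clear
  edge (21,23)–(13,12): crosses AB
  → BLOCKED
Obstacle 2 [(0,1) (10,0) (9,24) (0,22)]:
  edge (0,1)–(10,0): clear
  edge (10,0)–(9,24): clear
  edge (9,24)–(0,22): clear
  edge (0,22)–(0,1): clear
  midpoint (15,25/2) outside
  → clear

BLOCKED by obstacle 1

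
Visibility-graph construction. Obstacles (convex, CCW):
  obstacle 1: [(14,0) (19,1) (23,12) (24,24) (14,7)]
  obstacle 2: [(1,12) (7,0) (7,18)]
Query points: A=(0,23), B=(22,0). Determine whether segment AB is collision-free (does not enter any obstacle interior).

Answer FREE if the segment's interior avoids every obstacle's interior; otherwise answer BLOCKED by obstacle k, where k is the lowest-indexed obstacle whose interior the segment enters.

Obstacle 1 [(14,0) (19,1) (23,12) (24,24) (14,7)]:
  edge (14,0)–(19,1): clear
  edge (19,1)–(23,12): crosses AB
  edge (23,12)–(24,24): clear
  edge (24,24)–(14,7): crosses AB
  edge (14,7)–(14,0): clear
  → BLOCKED
Obstacle 2 [(1,12) (7,0) (7,18)]:
  edge (1,12)–(7,0): clear
  edge (7,0)–(7,18): crosses AB
  edge (7,18)–(1,12): crosses AB
  → BLOCKED

BLOCKED by obstacle 1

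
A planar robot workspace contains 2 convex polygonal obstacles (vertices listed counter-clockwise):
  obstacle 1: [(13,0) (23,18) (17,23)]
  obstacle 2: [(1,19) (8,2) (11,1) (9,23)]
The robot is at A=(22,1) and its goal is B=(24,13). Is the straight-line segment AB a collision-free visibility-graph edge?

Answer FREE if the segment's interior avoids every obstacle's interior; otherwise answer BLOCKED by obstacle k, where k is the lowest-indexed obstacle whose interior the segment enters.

FREE

Obstacle 1 [(13,0) (23,18) (17,23)]:
  edge (13,0)–(23,18): clear
  edge (23,18)–(17,23): clear
  edge (17,23)–(13,0): clear
  midpoint (23,7) outside
  → clear
Obstacle 2 [(1,19) (8,2) (11,1) (9,23)]:
  edge (1,19)–(8,2): clear
  edge (8,2)–(11,1): clear
  edge (11,1)–(9,23): clear
  edge (9,23)–(1,19): clear
  midpoint (23,7) outside
  → clear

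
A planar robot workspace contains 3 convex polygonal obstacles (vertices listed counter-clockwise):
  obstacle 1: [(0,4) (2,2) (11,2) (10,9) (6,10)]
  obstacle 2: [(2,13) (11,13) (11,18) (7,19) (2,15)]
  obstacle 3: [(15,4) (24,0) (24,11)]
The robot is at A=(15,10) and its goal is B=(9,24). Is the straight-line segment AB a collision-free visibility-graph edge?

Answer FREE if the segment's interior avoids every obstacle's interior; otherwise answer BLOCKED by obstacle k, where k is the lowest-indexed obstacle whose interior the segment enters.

Obstacle 1 [(0,4) (2,2) (11,2) (10,9) (6,10)]:
  edge (0,4)–(2,2): clear
  edge (2,2)–(11,2): clear
  edge (11,2)–(10,9): clear
  edge (10,9)–(6,10): clear
  edge (6,10)–(0,4): clear
  midpoint (12,17) outside
  → clear
Obstacle 2 [(2,13) (11,13) (11,18) (7,19) (2,15)]:
  edge (2,13)–(11,13): clear
  edge (11,13)–(11,18): clear
  edge (11,18)–(7,19): clear
  edge (7,19)–(2,15): clear
  edge (2,15)–(2,13): clear
  midpoint (12,17) outside
  → clear
Obstacle 3 [(15,4) (24,0) (24,11)]:
  edge (15,4)–(24,0): clear
  edge (24,0)–(24,11): clear
  edge (24,11)–(15,4): clear
  midpoint (12,17) outside
  → clear

FREE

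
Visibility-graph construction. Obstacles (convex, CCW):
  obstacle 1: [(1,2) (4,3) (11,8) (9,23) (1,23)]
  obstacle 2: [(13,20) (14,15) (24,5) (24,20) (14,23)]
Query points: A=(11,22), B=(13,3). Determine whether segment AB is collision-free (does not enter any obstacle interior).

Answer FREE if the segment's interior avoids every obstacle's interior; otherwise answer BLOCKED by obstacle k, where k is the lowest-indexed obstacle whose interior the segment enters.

FREE

Obstacle 1 [(1,2) (4,3) (11,8) (9,23) (1,23)]:
  edge (1,2)–(4,3): clear
  edge (4,3)–(11,8): clear
  edge (11,8)–(9,23): clear
  edge (9,23)–(1,23): clear
  edge (1,23)–(1,2): clear
  midpoint (12,25/2) outside
  → clear
Obstacle 2 [(13,20) (14,15) (24,5) (24,20) (14,23)]:
  edge (13,20)–(14,15): clear
  edge (14,15)–(24,5): clear
  edge (24,5)–(24,20): clear
  edge (24,20)–(14,23): clear
  edge (14,23)–(13,20): clear
  midpoint (12,25/2) outside
  → clear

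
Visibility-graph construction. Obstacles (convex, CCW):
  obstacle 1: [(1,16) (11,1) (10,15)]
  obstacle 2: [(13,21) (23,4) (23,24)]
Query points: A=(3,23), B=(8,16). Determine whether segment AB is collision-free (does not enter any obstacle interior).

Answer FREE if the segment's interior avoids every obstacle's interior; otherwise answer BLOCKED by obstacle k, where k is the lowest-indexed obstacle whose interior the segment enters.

FREE

Obstacle 1 [(1,16) (11,1) (10,15)]:
  edge (1,16)–(11,1): clear
  edge (11,1)–(10,15): clear
  edge (10,15)–(1,16): clear
  midpoint (11/2,39/2) outside
  → clear
Obstacle 2 [(13,21) (23,4) (23,24)]:
  edge (13,21)–(23,4): clear
  edge (23,4)–(23,24): clear
  edge (23,24)–(13,21): clear
  midpoint (11/2,39/2) outside
  → clear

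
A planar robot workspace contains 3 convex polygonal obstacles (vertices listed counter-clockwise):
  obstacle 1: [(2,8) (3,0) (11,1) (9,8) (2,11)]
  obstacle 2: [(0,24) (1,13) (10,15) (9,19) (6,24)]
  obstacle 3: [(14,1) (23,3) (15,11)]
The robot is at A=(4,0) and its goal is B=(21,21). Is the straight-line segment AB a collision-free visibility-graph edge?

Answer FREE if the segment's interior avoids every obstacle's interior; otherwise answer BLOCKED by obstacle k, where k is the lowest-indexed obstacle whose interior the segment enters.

BLOCKED by obstacle 1

Obstacle 1 [(2,8) (3,0) (11,1) (9,8) (2,11)]:
  edge (2,8)–(3,0): clear
  edge (3,0)–(11,1): crosses AB
  edge (11,1)–(9,8): crosses AB
  edge (9,8)–(2,11): clear
  edge (2,11)–(2,8): clear
  → BLOCKED
Obstacle 2 [(0,24) (1,13) (10,15) (9,19) (6,24)]:
  edge (0,24)–(1,13): clear
  edge (1,13)–(10,15): clear
  edge (10,15)–(9,19): clear
  edge (9,19)–(6,24): clear
  edge (6,24)–(0,24): clear
  midpoint (25/2,21/2) outside
  → clear
Obstacle 3 [(14,1) (23,3) (15,11)]:
  edge (14,1)–(23,3): clear
  edge (23,3)–(15,11): clear
  edge (15,11)–(14,1): clear
  midpoint (25/2,21/2) outside
  → clear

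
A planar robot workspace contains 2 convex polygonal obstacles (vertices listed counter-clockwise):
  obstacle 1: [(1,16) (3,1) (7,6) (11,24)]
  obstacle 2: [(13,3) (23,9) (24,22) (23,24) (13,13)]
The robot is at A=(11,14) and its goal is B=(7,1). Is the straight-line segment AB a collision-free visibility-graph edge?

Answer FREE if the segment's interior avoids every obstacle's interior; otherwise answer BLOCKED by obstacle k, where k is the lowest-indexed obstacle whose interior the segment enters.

Obstacle 1 [(1,16) (3,1) (7,6) (11,24)]:
  edge (1,16)–(3,1): clear
  edge (3,1)–(7,6): clear
  edge (7,6)–(11,24): clear
  edge (11,24)–(1,16): clear
  midpoint (9,15/2) outside
  → clear
Obstacle 2 [(13,3) (23,9) (24,22) (23,24) (13,13)]:
  edge (13,3)–(23,9): clear
  edge (23,9)–(24,22): clear
  edge (24,22)–(23,24): clear
  edge (23,24)–(13,13): clear
  edge (13,13)–(13,3): clear
  midpoint (9,15/2) outside
  → clear

FREE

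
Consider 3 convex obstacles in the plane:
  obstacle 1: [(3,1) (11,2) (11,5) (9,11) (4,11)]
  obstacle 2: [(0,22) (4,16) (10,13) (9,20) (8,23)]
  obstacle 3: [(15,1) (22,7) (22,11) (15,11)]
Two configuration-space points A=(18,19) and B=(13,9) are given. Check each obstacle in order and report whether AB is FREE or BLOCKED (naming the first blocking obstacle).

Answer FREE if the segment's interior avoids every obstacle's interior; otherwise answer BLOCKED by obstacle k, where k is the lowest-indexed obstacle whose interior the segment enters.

FREE

Obstacle 1 [(3,1) (11,2) (11,5) (9,11) (4,11)]:
  edge (3,1)–(11,2): clear
  edge (11,2)–(11,5): clear
  edge (11,5)–(9,11): clear
  edge (9,11)–(4,11): clear
  edge (4,11)–(3,1): clear
  midpoint (31/2,14) outside
  → clear
Obstacle 2 [(0,22) (4,16) (10,13) (9,20) (8,23)]:
  edge (0,22)–(4,16): clear
  edge (4,16)–(10,13): clear
  edge (10,13)–(9,20): clear
  edge (9,20)–(8,23): clear
  edge (8,23)–(0,22): clear
  midpoint (31/2,14) outside
  → clear
Obstacle 3 [(15,1) (22,7) (22,11) (15,11)]:
  edge (15,1)–(22,7): clear
  edge (22,7)–(22,11): clear
  edge (22,11)–(15,11): clear
  edge (15,11)–(15,1): clear
  midpoint (31/2,14) outside
  → clear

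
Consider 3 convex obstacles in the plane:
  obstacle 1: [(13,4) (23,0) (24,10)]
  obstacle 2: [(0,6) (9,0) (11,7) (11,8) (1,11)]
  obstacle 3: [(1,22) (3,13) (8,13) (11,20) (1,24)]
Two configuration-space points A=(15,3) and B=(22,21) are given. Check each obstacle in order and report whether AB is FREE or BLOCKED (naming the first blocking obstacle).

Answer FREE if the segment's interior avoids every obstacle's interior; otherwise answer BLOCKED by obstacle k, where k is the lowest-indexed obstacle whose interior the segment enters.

BLOCKED by obstacle 1

Obstacle 1 [(13,4) (23,0) (24,10)]:
  edge (13,4)–(23,0): crosses AB
  edge (23,0)–(24,10): clear
  edge (24,10)–(13,4): crosses AB
  → BLOCKED
Obstacle 2 [(0,6) (9,0) (11,7) (11,8) (1,11)]:
  edge (0,6)–(9,0): clear
  edge (9,0)–(11,7): clear
  edge (11,7)–(11,8): clear
  edge (11,8)–(1,11): clear
  edge (1,11)–(0,6): clear
  midpoint (37/2,12) outside
  → clear
Obstacle 3 [(1,22) (3,13) (8,13) (11,20) (1,24)]:
  edge (1,22)–(3,13): clear
  edge (3,13)–(8,13): clear
  edge (8,13)–(11,20): clear
  edge (11,20)–(1,24): clear
  edge (1,24)–(1,22): clear
  midpoint (37/2,12) outside
  → clear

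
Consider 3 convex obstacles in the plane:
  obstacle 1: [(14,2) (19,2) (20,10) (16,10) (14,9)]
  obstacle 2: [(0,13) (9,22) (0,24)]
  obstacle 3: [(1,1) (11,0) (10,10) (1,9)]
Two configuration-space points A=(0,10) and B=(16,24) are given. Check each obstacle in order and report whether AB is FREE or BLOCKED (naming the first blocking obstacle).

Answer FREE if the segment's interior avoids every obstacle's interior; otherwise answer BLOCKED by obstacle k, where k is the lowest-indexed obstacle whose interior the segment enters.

FREE

Obstacle 1 [(14,2) (19,2) (20,10) (16,10) (14,9)]:
  edge (14,2)–(19,2): clear
  edge (19,2)–(20,10): clear
  edge (20,10)–(16,10): clear
  edge (16,10)–(14,9): clear
  edge (14,9)–(14,2): clear
  midpoint (8,17) outside
  → clear
Obstacle 2 [(0,13) (9,22) (0,24)]:
  edge (0,13)–(9,22): clear
  edge (9,22)–(0,24): clear
  edge (0,24)–(0,13): clear
  midpoint (8,17) outside
  → clear
Obstacle 3 [(1,1) (11,0) (10,10) (1,9)]:
  edge (1,1)–(11,0): clear
  edge (11,0)–(10,10): clear
  edge (10,10)–(1,9): clear
  edge (1,9)–(1,1): clear
  midpoint (8,17) outside
  → clear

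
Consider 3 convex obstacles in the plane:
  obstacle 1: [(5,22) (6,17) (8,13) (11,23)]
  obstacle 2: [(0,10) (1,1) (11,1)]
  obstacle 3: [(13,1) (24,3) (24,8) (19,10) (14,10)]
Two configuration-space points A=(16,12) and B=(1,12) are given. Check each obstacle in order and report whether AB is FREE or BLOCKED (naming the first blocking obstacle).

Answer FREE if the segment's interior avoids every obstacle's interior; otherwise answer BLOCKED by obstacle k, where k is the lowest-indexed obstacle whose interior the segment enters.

Obstacle 1 [(5,22) (6,17) (8,13) (11,23)]:
  edge (5,22)–(6,17): clear
  edge (6,17)–(8,13): clear
  edge (8,13)–(11,23): clear
  edge (11,23)–(5,22): clear
  midpoint (17/2,12) outside
  → clear
Obstacle 2 [(0,10) (1,1) (11,1)]:
  edge (0,10)–(1,1): clear
  edge (1,1)–(11,1): clear
  edge (11,1)–(0,10): clear
  midpoint (17/2,12) outside
  → clear
Obstacle 3 [(13,1) (24,3) (24,8) (19,10) (14,10)]:
  edge (13,1)–(24,3): clear
  edge (24,3)–(24,8): clear
  edge (24,8)–(19,10): clear
  edge (19,10)–(14,10): clear
  edge (14,10)–(13,1): clear
  midpoint (17/2,12) outside
  → clear

FREE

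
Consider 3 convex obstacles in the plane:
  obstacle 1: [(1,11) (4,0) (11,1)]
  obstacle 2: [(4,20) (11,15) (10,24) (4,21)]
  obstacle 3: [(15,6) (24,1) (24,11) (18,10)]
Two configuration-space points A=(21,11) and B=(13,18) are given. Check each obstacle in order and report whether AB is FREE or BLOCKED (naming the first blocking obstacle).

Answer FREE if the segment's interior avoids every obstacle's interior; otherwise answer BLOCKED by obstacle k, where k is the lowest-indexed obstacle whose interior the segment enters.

FREE

Obstacle 1 [(1,11) (4,0) (11,1)]:
  edge (1,11)–(4,0): clear
  edge (4,0)–(11,1): clear
  edge (11,1)–(1,11): clear
  midpoint (17,29/2) outside
  → clear
Obstacle 2 [(4,20) (11,15) (10,24) (4,21)]:
  edge (4,20)–(11,15): clear
  edge (11,15)–(10,24): clear
  edge (10,24)–(4,21): clear
  edge (4,21)–(4,20): clear
  midpoint (17,29/2) outside
  → clear
Obstacle 3 [(15,6) (24,1) (24,11) (18,10)]:
  edge (15,6)–(24,1): clear
  edge (24,1)–(24,11): clear
  edge (24,11)–(18,10): clear
  edge (18,10)–(15,6): clear
  midpoint (17,29/2) outside
  → clear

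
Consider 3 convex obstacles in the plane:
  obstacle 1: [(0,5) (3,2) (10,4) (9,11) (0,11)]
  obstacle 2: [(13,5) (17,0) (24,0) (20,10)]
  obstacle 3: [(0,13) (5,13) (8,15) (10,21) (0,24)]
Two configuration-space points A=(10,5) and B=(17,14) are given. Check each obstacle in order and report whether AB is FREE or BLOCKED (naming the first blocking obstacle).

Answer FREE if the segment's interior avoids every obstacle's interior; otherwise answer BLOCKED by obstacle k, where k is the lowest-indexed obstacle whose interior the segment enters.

Obstacle 1 [(0,5) (3,2) (10,4) (9,11) (0,11)]:
  edge (0,5)–(3,2): clear
  edge (3,2)–(10,4): clear
  edge (10,4)–(9,11): clear
  edge (9,11)–(0,11): clear
  edge (0,11)–(0,5): clear
  midpoint (27/2,19/2) outside
  → clear
Obstacle 2 [(13,5) (17,0) (24,0) (20,10)]:
  edge (13,5)–(17,0): clear
  edge (17,0)–(24,0): clear
  edge (24,0)–(20,10): clear
  edge (20,10)–(13,5): clear
  midpoint (27/2,19/2) outside
  → clear
Obstacle 3 [(0,13) (5,13) (8,15) (10,21) (0,24)]:
  edge (0,13)–(5,13): clear
  edge (5,13)–(8,15): clear
  edge (8,15)–(10,21): clear
  edge (10,21)–(0,24): clear
  edge (0,24)–(0,13): clear
  midpoint (27/2,19/2) outside
  → clear

FREE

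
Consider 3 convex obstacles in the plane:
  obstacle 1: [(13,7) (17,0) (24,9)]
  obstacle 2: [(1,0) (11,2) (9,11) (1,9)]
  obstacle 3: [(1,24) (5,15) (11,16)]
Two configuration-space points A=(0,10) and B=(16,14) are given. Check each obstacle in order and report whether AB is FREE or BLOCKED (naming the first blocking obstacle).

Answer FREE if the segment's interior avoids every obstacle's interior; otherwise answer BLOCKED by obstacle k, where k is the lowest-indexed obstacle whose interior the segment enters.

Obstacle 1 [(13,7) (17,0) (24,9)]:
  edge (13,7)–(17,0): clear
  edge (17,0)–(24,9): clear
  edge (24,9)–(13,7): clear
  midpoint (8,12) outside
  → clear
Obstacle 2 [(1,0) (11,2) (9,11) (1,9)]:
  edge (1,0)–(11,2): clear
  edge (11,2)–(9,11): clear
  edge (9,11)–(1,9): clear
  edge (1,9)–(1,0): clear
  midpoint (8,12) outside
  → clear
Obstacle 3 [(1,24) (5,15) (11,16)]:
  edge (1,24)–(5,15): clear
  edge (5,15)–(11,16): clear
  edge (11,16)–(1,24): clear
  midpoint (8,12) outside
  → clear

FREE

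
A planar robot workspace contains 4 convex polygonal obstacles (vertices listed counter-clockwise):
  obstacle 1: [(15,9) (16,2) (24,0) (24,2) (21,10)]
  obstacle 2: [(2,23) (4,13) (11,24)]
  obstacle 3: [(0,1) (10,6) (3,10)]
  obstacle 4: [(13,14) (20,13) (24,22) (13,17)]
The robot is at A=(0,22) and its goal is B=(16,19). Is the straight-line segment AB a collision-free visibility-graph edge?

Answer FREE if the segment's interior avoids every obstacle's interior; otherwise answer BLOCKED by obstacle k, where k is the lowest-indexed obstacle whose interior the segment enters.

BLOCKED by obstacle 2

Obstacle 1 [(15,9) (16,2) (24,0) (24,2) (21,10)]:
  edge (15,9)–(16,2): clear
  edge (16,2)–(24,0): clear
  edge (24,0)–(24,2): clear
  edge (24,2)–(21,10): clear
  edge (21,10)–(15,9): clear
  midpoint (8,41/2) outside
  → clear
Obstacle 2 [(2,23) (4,13) (11,24)]:
  edge (2,23)–(4,13): crosses AB
  edge (4,13)–(11,24): crosses AB
  edge (11,24)–(2,23): clear
  → BLOCKED
Obstacle 3 [(0,1) (10,6) (3,10)]:
  edge (0,1)–(10,6): clear
  edge (10,6)–(3,10): clear
  edge (3,10)–(0,1): clear
  midpoint (8,41/2) outside
  → clear
Obstacle 4 [(13,14) (20,13) (24,22) (13,17)]:
  edge (13,14)–(20,13): clear
  edge (20,13)–(24,22): clear
  edge (24,22)–(13,17): clear
  edge (13,17)–(13,14): clear
  midpoint (8,41/2) outside
  → clear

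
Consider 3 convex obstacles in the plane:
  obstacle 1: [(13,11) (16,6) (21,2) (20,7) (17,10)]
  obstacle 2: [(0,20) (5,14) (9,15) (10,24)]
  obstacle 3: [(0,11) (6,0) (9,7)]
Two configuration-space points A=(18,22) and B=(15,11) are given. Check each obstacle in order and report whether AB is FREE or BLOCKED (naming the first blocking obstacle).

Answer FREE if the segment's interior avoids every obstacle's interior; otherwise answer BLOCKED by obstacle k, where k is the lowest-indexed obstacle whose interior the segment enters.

Obstacle 1 [(13,11) (16,6) (21,2) (20,7) (17,10)]:
  edge (13,11)–(16,6): clear
  edge (16,6)–(21,2): clear
  edge (21,2)–(20,7): clear
  edge (20,7)–(17,10): clear
  edge (17,10)–(13,11): clear
  midpoint (33/2,33/2) outside
  → clear
Obstacle 2 [(0,20) (5,14) (9,15) (10,24)]:
  edge (0,20)–(5,14): clear
  edge (5,14)–(9,15): clear
  edge (9,15)–(10,24): clear
  edge (10,24)–(0,20): clear
  midpoint (33/2,33/2) outside
  → clear
Obstacle 3 [(0,11) (6,0) (9,7)]:
  edge (0,11)–(6,0): clear
  edge (6,0)–(9,7): clear
  edge (9,7)–(0,11): clear
  midpoint (33/2,33/2) outside
  → clear

FREE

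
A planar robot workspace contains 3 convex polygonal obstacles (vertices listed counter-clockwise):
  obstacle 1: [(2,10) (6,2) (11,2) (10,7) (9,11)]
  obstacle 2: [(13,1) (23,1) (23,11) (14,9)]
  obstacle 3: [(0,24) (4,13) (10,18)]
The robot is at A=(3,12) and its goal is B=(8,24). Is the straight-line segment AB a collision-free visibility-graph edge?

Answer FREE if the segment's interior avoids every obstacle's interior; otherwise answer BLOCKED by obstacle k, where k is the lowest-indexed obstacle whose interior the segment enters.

BLOCKED by obstacle 3

Obstacle 1 [(2,10) (6,2) (11,2) (10,7) (9,11)]:
  edge (2,10)–(6,2): clear
  edge (6,2)–(11,2): clear
  edge (11,2)–(10,7): clear
  edge (10,7)–(9,11): clear
  edge (9,11)–(2,10): clear
  midpoint (11/2,18) outside
  → clear
Obstacle 2 [(13,1) (23,1) (23,11) (14,9)]:
  edge (13,1)–(23,1): clear
  edge (23,1)–(23,11): clear
  edge (23,11)–(14,9): clear
  edge (14,9)–(13,1): clear
  midpoint (11/2,18) outside
  → clear
Obstacle 3 [(0,24) (4,13) (10,18)]:
  edge (0,24)–(4,13): crosses AB
  edge (4,13)–(10,18): clear
  edge (10,18)–(0,24): crosses AB
  → BLOCKED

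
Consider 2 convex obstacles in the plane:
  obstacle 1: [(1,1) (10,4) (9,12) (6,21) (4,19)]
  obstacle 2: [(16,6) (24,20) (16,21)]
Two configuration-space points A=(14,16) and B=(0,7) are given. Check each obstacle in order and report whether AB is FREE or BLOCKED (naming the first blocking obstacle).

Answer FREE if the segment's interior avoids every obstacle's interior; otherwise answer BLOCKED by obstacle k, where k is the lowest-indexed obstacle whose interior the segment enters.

BLOCKED by obstacle 1

Obstacle 1 [(1,1) (10,4) (9,12) (6,21) (4,19)]:
  edge (1,1)–(10,4): clear
  edge (10,4)–(9,12): clear
  edge (9,12)–(6,21): crosses AB
  edge (6,21)–(4,19): clear
  edge (4,19)–(1,1): crosses AB
  → BLOCKED
Obstacle 2 [(16,6) (24,20) (16,21)]:
  edge (16,6)–(24,20): clear
  edge (24,20)–(16,21): clear
  edge (16,21)–(16,6): clear
  midpoint (7,23/2) outside
  → clear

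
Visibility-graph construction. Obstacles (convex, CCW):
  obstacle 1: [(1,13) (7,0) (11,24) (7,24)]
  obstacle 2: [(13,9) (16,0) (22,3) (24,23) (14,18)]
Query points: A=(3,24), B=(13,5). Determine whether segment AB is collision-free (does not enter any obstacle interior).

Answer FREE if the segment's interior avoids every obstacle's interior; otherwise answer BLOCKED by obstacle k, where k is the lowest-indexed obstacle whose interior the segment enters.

Obstacle 1 [(1,13) (7,0) (11,24) (7,24)]:
  edge (1,13)–(7,0): clear
  edge (7,0)–(11,24): crosses AB
  edge (11,24)–(7,24): clear
  edge (7,24)–(1,13): crosses AB
  → BLOCKED
Obstacle 2 [(13,9) (16,0) (22,3) (24,23) (14,18)]:
  edge (13,9)–(16,0): clear
  edge (16,0)–(22,3): clear
  edge (22,3)–(24,23): clear
  edge (24,23)–(14,18): clear
  edge (14,18)–(13,9): clear
  midpoint (8,29/2) outside
  → clear

BLOCKED by obstacle 1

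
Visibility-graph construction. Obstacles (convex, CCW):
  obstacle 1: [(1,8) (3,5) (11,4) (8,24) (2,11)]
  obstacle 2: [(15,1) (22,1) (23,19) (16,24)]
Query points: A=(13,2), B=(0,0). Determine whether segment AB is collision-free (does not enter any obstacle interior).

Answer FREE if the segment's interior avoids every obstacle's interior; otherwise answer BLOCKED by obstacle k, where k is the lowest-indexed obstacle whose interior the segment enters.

FREE

Obstacle 1 [(1,8) (3,5) (11,4) (8,24) (2,11)]:
  edge (1,8)–(3,5): clear
  edge (3,5)–(11,4): clear
  edge (11,4)–(8,24): clear
  edge (8,24)–(2,11): clear
  edge (2,11)–(1,8): clear
  midpoint (13/2,1) outside
  → clear
Obstacle 2 [(15,1) (22,1) (23,19) (16,24)]:
  edge (15,1)–(22,1): clear
  edge (22,1)–(23,19): clear
  edge (23,19)–(16,24): clear
  edge (16,24)–(15,1): clear
  midpoint (13/2,1) outside
  → clear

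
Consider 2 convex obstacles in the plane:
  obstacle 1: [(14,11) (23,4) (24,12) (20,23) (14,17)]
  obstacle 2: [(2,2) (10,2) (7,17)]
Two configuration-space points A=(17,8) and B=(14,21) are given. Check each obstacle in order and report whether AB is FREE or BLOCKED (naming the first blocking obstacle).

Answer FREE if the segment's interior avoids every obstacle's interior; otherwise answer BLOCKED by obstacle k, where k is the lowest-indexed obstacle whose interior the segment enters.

BLOCKED by obstacle 1

Obstacle 1 [(14,11) (23,4) (24,12) (20,23) (14,17)]:
  edge (14,11)–(23,4): crosses AB
  edge (23,4)–(24,12): clear
  edge (24,12)–(20,23): clear
  edge (20,23)–(14,17): crosses AB
  edge (14,17)–(14,11): clear
  → BLOCKED
Obstacle 2 [(2,2) (10,2) (7,17)]:
  edge (2,2)–(10,2): clear
  edge (10,2)–(7,17): clear
  edge (7,17)–(2,2): clear
  midpoint (31/2,29/2) outside
  → clear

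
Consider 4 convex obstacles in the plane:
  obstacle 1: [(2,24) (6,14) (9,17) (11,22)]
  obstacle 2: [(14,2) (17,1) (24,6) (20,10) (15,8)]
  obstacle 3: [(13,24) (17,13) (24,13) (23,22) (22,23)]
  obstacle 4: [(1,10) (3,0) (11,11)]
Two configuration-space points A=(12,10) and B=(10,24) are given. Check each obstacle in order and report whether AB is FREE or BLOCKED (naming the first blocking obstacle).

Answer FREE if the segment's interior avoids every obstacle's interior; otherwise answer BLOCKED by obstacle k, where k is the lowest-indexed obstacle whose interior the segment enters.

BLOCKED by obstacle 1

Obstacle 1 [(2,24) (6,14) (9,17) (11,22)]:
  edge (2,24)–(6,14): clear
  edge (6,14)–(9,17): clear
  edge (9,17)–(11,22): crosses AB
  edge (11,22)–(2,24): crosses AB
  → BLOCKED
Obstacle 2 [(14,2) (17,1) (24,6) (20,10) (15,8)]:
  edge (14,2)–(17,1): clear
  edge (17,1)–(24,6): clear
  edge (24,6)–(20,10): clear
  edge (20,10)–(15,8): clear
  edge (15,8)–(14,2): clear
  midpoint (11,17) outside
  → clear
Obstacle 3 [(13,24) (17,13) (24,13) (23,22) (22,23)]:
  edge (13,24)–(17,13): clear
  edge (17,13)–(24,13): clear
  edge (24,13)–(23,22): clear
  edge (23,22)–(22,23): clear
  edge (22,23)–(13,24): clear
  midpoint (11,17) outside
  → clear
Obstacle 4 [(1,10) (3,0) (11,11)]:
  edge (1,10)–(3,0): clear
  edge (3,0)–(11,11): clear
  edge (11,11)–(1,10): clear
  midpoint (11,17) outside
  → clear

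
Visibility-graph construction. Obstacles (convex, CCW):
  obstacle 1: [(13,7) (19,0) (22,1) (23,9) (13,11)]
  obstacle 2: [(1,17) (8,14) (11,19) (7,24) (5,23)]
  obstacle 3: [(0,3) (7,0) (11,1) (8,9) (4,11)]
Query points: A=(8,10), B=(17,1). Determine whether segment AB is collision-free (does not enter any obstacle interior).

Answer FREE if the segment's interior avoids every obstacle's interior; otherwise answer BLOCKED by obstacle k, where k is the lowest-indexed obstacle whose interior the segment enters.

Obstacle 1 [(13,7) (19,0) (22,1) (23,9) (13,11)]:
  edge (13,7)–(19,0): clear
  edge (19,0)–(22,1): clear
  edge (22,1)–(23,9): clear
  edge (23,9)–(13,11): clear
  edge (13,11)–(13,7): clear
  midpoint (25/2,11/2) outside
  → clear
Obstacle 2 [(1,17) (8,14) (11,19) (7,24) (5,23)]:
  edge (1,17)–(8,14): clear
  edge (8,14)–(11,19): clear
  edge (11,19)–(7,24): clear
  edge (7,24)–(5,23): clear
  edge (5,23)–(1,17): clear
  midpoint (25/2,11/2) outside
  → clear
Obstacle 3 [(0,3) (7,0) (11,1) (8,9) (4,11)]:
  edge (0,3)–(7,0): clear
  edge (7,0)–(11,1): clear
  edge (11,1)–(8,9): clear
  edge (8,9)–(4,11): clear
  edge (4,11)–(0,3): clear
  midpoint (25/2,11/2) outside
  → clear

FREE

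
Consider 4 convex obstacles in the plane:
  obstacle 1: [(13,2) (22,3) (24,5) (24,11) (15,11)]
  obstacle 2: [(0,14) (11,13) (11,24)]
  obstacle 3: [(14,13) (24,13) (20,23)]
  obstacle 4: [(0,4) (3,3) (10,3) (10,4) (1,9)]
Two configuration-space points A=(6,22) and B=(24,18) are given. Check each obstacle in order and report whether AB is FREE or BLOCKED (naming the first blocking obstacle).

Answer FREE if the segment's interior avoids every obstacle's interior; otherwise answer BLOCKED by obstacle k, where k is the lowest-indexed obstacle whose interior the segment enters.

Obstacle 1 [(13,2) (22,3) (24,5) (24,11) (15,11)]:
  edge (13,2)–(22,3): clear
  edge (22,3)–(24,5): clear
  edge (24,5)–(24,11): clear
  edge (24,11)–(15,11): clear
  edge (15,11)–(13,2): clear
  midpoint (15,20) outside
  → clear
Obstacle 2 [(0,14) (11,13) (11,24)]:
  edge (0,14)–(11,13): clear
  edge (11,13)–(11,24): crosses AB
  edge (11,24)–(0,14): crosses AB
  → BLOCKED
Obstacle 3 [(14,13) (24,13) (20,23)]:
  edge (14,13)–(24,13): clear
  edge (24,13)–(20,23): crosses AB
  edge (20,23)–(14,13): crosses AB
  → BLOCKED
Obstacle 4 [(0,4) (3,3) (10,3) (10,4) (1,9)]:
  edge (0,4)–(3,3): clear
  edge (3,3)–(10,3): clear
  edge (10,3)–(10,4): clear
  edge (10,4)–(1,9): clear
  edge (1,9)–(0,4): clear
  midpoint (15,20) outside
  → clear

BLOCKED by obstacle 2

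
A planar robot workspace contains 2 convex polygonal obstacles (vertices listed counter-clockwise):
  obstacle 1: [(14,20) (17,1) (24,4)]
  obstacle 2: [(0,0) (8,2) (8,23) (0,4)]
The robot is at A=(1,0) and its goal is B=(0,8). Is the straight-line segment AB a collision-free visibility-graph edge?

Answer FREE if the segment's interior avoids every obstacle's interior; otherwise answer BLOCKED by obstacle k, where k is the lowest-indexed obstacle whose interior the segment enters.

BLOCKED by obstacle 2

Obstacle 1 [(14,20) (17,1) (24,4)]:
  edge (14,20)–(17,1): clear
  edge (17,1)–(24,4): clear
  edge (24,4)–(14,20): clear
  midpoint (1/2,4) outside
  → clear
Obstacle 2 [(0,0) (8,2) (8,23) (0,4)]:
  edge (0,0)–(8,2): crosses AB
  edge (8,2)–(8,23): clear
  edge (8,23)–(0,4): crosses AB
  edge (0,4)–(0,0): clear
  → BLOCKED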